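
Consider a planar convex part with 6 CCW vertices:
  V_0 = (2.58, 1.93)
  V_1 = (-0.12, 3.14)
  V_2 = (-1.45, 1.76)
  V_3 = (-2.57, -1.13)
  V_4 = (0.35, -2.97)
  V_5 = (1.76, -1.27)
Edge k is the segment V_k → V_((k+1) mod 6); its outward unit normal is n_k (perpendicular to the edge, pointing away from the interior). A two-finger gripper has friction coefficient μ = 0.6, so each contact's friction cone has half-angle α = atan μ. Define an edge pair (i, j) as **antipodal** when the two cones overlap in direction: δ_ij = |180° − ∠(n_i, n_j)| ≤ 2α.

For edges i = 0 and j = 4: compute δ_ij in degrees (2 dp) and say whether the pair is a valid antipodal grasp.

α = atan 0.6 = 30.96°;  2α = 61.93°
edge 0: e_0 = (-2.70, +1.21);  n_0 = (+0.4090, +0.9126)
edge 4: e_4 = (+1.41, +1.70);  n_4 = (+0.7697, -0.6384)
∠(n_0, n_4) = 105.53°
δ = |180° − 105.53°| = 74.47°
74.47° > 2α = 61.93°  →  invalid

δ = 74.47°, invalid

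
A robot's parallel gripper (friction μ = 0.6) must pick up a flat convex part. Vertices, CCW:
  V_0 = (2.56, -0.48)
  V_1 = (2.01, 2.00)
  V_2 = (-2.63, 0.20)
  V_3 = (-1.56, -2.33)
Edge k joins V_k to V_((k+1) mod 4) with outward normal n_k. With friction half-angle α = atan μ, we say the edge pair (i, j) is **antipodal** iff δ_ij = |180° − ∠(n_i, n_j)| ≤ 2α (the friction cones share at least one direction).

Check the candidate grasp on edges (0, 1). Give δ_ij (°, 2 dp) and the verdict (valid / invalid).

α = atan 0.6 = 30.96°;  2α = 61.93°
edge 0: e_0 = (-0.55, +2.48);  n_0 = (+0.9763, +0.2165)
edge 1: e_1 = (-4.64, -1.80);  n_1 = (-0.3617, +0.9323)
∠(n_0, n_1) = 98.70°
δ = |180° − 98.70°| = 81.30°
81.30° > 2α = 61.93°  →  invalid

δ = 81.30°, invalid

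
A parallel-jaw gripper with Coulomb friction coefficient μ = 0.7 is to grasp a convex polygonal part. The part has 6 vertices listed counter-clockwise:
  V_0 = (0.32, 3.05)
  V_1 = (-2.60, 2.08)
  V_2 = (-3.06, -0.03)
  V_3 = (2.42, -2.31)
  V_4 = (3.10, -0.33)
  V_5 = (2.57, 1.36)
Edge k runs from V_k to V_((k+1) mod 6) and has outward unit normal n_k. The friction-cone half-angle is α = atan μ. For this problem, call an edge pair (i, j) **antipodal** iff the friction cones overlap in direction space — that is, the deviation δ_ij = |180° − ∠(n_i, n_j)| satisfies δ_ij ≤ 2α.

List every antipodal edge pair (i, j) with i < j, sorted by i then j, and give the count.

count = 7; pairs: (0,2), (0,3), (1,3), (1,4), (1,5), (2,4), (2,5)

α = atan 0.7 = 34.99°;  2α = 69.98°
n_0 = (-0.3153, +0.9490)
n_1 = (-0.9771, +0.2130)
n_2 = (-0.3841, -0.9233)
n_3 = (+0.9458, -0.3248)
n_4 = (+0.9542, +0.2992)
n_5 = (+0.6006, +0.7996)
  (0,1): δ = 120.67°  ·
  (0,2): δ = 40.97°  ✓
  (0,3): δ = 52.67°  ✓
  (0,4): δ = 89.04°  ·
  (0,5): δ = 124.71°  ·
  (1,2): δ = 100.29°  ·
  (1,3): δ = 6.66°  ✓
  (1,4): δ = 29.71°  ✓
  (1,5): δ = 65.39°  ✓
  (2,3): δ = 86.36°  ·
  (2,4): δ = 50.00°  ✓
  (2,5): δ = 14.32°  ✓
  (3,4): δ = 143.63°  ·
  (3,5): δ = 107.96°  ·
  (4,5): δ = 144.32°  ·
antipodal pairs: 7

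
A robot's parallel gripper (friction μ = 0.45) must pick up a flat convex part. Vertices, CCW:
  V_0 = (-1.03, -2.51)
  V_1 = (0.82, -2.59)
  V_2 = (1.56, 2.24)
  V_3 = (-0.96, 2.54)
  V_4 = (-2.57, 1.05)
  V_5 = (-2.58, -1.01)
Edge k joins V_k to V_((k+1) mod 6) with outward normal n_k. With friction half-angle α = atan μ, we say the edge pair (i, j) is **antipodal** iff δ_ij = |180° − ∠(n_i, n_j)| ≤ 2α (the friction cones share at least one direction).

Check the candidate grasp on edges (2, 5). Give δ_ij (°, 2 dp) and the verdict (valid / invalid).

δ = 37.27°, valid

α = atan 0.45 = 24.23°;  2α = 48.46°
edge 2: e_2 = (-2.52, +0.30);  n_2 = (+0.1182, +0.9930)
edge 5: e_5 = (+1.55, -1.50);  n_5 = (-0.6954, -0.7186)
∠(n_2, n_5) = 142.73°
δ = |180° − 142.73°| = 37.27°
37.27° ≤ 2α = 48.46°  →  valid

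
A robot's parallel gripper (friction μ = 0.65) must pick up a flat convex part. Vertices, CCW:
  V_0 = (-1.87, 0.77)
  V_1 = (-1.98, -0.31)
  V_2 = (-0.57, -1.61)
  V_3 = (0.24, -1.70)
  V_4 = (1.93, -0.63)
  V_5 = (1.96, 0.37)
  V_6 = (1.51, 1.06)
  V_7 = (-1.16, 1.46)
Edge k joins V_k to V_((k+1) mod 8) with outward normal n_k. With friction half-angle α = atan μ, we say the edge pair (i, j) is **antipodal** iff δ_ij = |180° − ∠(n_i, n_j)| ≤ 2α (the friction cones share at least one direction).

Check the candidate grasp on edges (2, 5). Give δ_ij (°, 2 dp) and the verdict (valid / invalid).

δ = 50.55°, valid

α = atan 0.65 = 33.02°;  2α = 66.05°
edge 2: e_2 = (+0.81, -0.09);  n_2 = (-0.1104, -0.9939)
edge 5: e_5 = (-0.45, +0.69);  n_5 = (+0.8376, +0.5463)
∠(n_2, n_5) = 129.45°
δ = |180° − 129.45°| = 50.55°
50.55° ≤ 2α = 66.05°  →  valid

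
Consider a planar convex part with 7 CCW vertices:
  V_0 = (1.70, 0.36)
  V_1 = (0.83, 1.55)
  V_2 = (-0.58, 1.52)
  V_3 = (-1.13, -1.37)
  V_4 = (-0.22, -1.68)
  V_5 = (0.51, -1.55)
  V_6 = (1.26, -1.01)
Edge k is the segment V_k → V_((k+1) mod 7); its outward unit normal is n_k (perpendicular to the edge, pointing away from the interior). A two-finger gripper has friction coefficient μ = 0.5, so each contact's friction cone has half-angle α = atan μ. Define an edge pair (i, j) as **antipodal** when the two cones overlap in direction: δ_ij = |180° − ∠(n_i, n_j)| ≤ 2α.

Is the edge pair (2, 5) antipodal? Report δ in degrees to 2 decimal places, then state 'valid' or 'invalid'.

α = atan 0.5 = 26.57°;  2α = 53.13°
edge 2: e_2 = (-0.55, -2.89);  n_2 = (-0.9824, +0.1870)
edge 5: e_5 = (+0.75, +0.54);  n_5 = (+0.5843, -0.8115)
∠(n_2, n_5) = 136.53°
δ = |180° − 136.53°| = 43.47°
43.47° ≤ 2α = 53.13°  →  valid

δ = 43.47°, valid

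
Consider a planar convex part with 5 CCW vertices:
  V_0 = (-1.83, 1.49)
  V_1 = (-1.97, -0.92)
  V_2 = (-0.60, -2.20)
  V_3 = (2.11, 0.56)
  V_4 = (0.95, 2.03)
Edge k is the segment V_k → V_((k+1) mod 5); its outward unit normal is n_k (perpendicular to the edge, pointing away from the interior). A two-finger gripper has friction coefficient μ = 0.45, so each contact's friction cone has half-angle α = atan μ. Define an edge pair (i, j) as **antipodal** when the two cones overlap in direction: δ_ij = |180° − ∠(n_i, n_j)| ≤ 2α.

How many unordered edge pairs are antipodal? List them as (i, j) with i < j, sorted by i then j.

count = 4; pairs: (0,2), (0,3), (1,3), (2,4)

α = atan 0.45 = 24.23°;  2α = 48.46°
n_0 = (-0.9983, +0.0580)
n_1 = (-0.6827, -0.7307)
n_2 = (+0.7135, -0.7006)
n_3 = (+0.7850, +0.6195)
n_4 = (-0.1907, +0.9817)
  (0,1): δ = 129.73°  ·
  (0,2): δ = 41.15°  ✓
  (0,3): δ = 41.60°  ✓
  (0,4): δ = 104.32°  ·
  (1,2): δ = 91.42°  ·
  (1,3): δ = 8.67°  ✓
  (1,4): δ = 54.05°  ·
  (2,3): δ = 97.25°  ·
  (2,4): δ = 34.53°  ✓
  (3,4): δ = 117.29°  ·
antipodal pairs: 4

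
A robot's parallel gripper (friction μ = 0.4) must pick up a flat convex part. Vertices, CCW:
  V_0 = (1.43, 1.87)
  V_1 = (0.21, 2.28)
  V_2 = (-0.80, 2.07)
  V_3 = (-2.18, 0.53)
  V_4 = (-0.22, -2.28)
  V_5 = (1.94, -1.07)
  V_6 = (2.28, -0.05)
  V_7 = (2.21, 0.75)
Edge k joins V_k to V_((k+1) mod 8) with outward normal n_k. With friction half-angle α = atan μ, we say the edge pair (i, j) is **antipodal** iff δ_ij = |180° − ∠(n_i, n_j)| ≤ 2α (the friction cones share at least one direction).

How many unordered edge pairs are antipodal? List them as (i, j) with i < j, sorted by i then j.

count = 6; pairs: (0,3), (1,4), (2,4), (2,5), (3,6), (3,7)

α = atan 0.4 = 21.80°;  2α = 43.60°
n_0 = (+0.3186, +0.9479)
n_1 = (-0.2036, +0.9791)
n_2 = (-0.7447, +0.6674)
n_3 = (-0.8202, -0.5721)
n_4 = (+0.4887, -0.8724)
n_5 = (+0.9487, -0.3162)
n_6 = (+0.9962, +0.0872)
n_7 = (+0.8206, +0.5715)
  (0,1): δ = 149.68°  ·
  (0,2): δ = 113.29°  ·
  (0,3): δ = 36.53°  ✓
  (0,4): δ = 47.83°  ·
  (0,5): δ = 90.14°  ·
  (0,6): δ = 113.58°  ·
  (0,7): δ = 143.43°  ·
  (1,2): δ = 143.61°  ·
  (1,3): δ = 66.85°  ·
  (1,4): δ = 17.51°  ✓
  (1,5): δ = 59.82°  ·
  (1,6): δ = 83.26°  ·
  (1,7): δ = 113.11°  ·
  (2,3): δ = 103.24°  ·
  (2,4): δ = 18.88°  ✓
  (2,5): δ = 23.43°  ✓
  (2,6): δ = 46.86°  ·
  (2,7): δ = 76.72°  ·
  (3,4): δ = 95.64°  ·
  (3,5): δ = 53.33°  ·
  (3,6): δ = 29.90°  ✓
  (3,7): δ = 0.04°  ✓
  (4,5): δ = 137.69°  ·
  (4,6): δ = 114.26°  ·
  (4,7): δ = 84.40°  ·
  (5,6): δ = 156.56°  ·
  (5,7): δ = 126.71°  ·
  (6,7): δ = 150.15°  ·
antipodal pairs: 6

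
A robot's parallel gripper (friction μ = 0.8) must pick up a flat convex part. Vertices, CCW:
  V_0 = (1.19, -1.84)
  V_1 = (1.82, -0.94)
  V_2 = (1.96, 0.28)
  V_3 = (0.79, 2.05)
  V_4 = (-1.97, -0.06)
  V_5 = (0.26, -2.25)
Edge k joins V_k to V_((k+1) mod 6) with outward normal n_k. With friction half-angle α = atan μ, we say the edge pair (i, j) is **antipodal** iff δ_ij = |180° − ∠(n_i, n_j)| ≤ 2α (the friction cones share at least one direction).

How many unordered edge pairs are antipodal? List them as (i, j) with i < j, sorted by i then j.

α = atan 0.8 = 38.66°;  2α = 77.32°
n_0 = (+0.8192, -0.5735)
n_1 = (+0.9935, -0.1140)
n_2 = (+0.8342, +0.5514)
n_3 = (-0.6073, +0.7944)
n_4 = (-0.7007, -0.7135)
n_5 = (+0.4034, -0.9150)
  (0,1): δ = 151.55°  ·
  (0,2): δ = 111.54°  ·
  (0,3): δ = 17.61°  ✓
  (0,4): δ = 80.51°  ·
  (0,5): δ = 148.78°  ·
  (1,2): δ = 139.99°  ·
  (1,3): δ = 46.06°  ✓
  (1,4): δ = 52.06°  ✓
  (1,5): δ = 120.34°  ·
  (2,3): δ = 86.07°  ·
  (2,4): δ = 12.05°  ✓
  (2,5): δ = 80.33°  ·
  (3,4): δ = 81.88°  ·
  (3,5): δ = 13.61°  ✓
  (4,5): δ = 111.73°  ·
antipodal pairs: 5

count = 5; pairs: (0,3), (1,3), (1,4), (2,4), (3,5)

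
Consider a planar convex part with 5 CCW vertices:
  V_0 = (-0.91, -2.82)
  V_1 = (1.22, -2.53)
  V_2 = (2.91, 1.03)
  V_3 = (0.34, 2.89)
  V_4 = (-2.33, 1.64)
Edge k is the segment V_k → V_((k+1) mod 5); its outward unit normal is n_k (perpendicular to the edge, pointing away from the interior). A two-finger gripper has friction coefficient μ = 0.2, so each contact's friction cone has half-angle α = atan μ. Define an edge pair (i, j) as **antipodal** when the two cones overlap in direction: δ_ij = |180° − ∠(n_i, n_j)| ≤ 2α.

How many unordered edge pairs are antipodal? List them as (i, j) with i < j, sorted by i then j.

count = 1; pairs: (0,3)

α = atan 0.2 = 11.31°;  2α = 22.62°
n_0 = (+0.1349, -0.9909)
n_1 = (+0.9034, -0.4288)
n_2 = (+0.5863, +0.8101)
n_3 = (-0.4240, +0.9057)
n_4 = (-0.9529, -0.3034)
  (0,1): δ = 123.15°  ·
  (0,2): δ = 43.65°  ·
  (0,3): δ = 17.33°  ✓
  (0,4): δ = 99.91°  ·
  (1,2): δ = 100.50°  ·
  (1,3): δ = 39.52°  ·
  (1,4): δ = 43.06°  ·
  (2,3): δ = 119.02°  ·
  (2,4): δ = 36.44°  ·
  (3,4): δ = 97.43°  ·
antipodal pairs: 1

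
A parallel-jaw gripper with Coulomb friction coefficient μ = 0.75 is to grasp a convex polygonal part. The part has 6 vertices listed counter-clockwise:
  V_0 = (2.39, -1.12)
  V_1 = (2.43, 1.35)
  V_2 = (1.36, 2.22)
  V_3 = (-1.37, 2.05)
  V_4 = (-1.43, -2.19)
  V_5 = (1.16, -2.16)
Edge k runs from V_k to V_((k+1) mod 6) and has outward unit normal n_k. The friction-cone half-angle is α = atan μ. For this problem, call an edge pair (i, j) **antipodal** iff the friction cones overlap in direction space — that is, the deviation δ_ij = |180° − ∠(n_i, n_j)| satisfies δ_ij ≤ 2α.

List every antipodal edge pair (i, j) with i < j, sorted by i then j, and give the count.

α = atan 0.75 = 36.87°;  2α = 73.74°
n_0 = (+0.9999, -0.0162)
n_1 = (+0.6309, +0.7759)
n_2 = (-0.0622, +0.9981)
n_3 = (-0.9999, +0.0141)
n_4 = (+0.0116, -0.9999)
n_5 = (+0.6457, -0.7636)
  (0,1): δ = 128.19°  ·
  (0,2): δ = 85.51°  ·
  (0,3): δ = 0.12°  ✓
  (0,4): δ = 91.59°  ·
  (0,5): δ = 131.14°  ·
  (1,2): δ = 137.32°  ·
  (1,3): δ = 51.70°  ✓
  (1,4): δ = 39.78°  ✓
  (1,5): δ = 79.33°  ·
  (2,3): δ = 94.37°  ·
  (2,4): δ = 2.90°  ✓
  (2,5): δ = 36.65°  ✓
  (3,4): δ = 88.53°  ·
  (3,5): δ = 48.97°  ✓
  (4,5): δ = 140.45°  ·
antipodal pairs: 6

count = 6; pairs: (0,3), (1,3), (1,4), (2,4), (2,5), (3,5)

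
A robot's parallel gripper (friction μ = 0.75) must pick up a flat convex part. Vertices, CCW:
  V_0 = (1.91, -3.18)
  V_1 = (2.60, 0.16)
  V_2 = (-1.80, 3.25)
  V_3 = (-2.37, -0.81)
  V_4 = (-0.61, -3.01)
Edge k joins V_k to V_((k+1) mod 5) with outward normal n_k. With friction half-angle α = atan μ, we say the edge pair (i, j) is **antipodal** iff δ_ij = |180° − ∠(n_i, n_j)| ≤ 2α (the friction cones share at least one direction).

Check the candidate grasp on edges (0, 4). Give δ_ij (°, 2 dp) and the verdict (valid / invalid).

δ = 97.81°, invalid

α = atan 0.75 = 36.87°;  2α = 73.74°
edge 0: e_0 = (+0.69, +3.34);  n_0 = (+0.9793, -0.2023)
edge 4: e_4 = (+2.52, -0.17);  n_4 = (-0.0673, -0.9977)
∠(n_0, n_4) = 82.19°
δ = |180° − 82.19°| = 97.81°
97.81° > 2α = 73.74°  →  invalid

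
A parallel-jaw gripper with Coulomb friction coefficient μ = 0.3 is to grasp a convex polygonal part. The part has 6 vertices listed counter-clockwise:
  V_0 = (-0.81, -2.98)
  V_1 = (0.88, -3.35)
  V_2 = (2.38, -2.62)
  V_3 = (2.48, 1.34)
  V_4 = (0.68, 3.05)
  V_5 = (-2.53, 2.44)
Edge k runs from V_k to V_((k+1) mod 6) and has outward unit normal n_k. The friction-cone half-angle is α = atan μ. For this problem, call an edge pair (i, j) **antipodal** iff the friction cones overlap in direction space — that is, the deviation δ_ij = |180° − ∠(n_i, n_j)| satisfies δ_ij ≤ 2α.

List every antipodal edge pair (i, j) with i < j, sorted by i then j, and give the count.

α = atan 0.3 = 16.70°;  2α = 33.40°
n_0 = (-0.2139, -0.9769)
n_1 = (+0.4376, -0.8992)
n_2 = (+0.9997, -0.0252)
n_3 = (+0.6887, +0.7250)
n_4 = (-0.1867, +0.9824)
n_5 = (-0.9532, -0.3025)
  (0,1): δ = 141.70°  ·
  (0,2): δ = 79.10°  ·
  (0,3): δ = 31.18°  ✓
  (0,4): δ = 23.11°  ✓
  (0,5): δ = 119.96°  ·
  (1,2): δ = 117.40°  ·
  (1,3): δ = 69.48°  ·
  (1,4): δ = 15.19°  ✓
  (1,5): δ = 81.66°  ·
  (2,3): δ = 132.08°  ·
  (2,4): δ = 77.79°  ·
  (2,5): δ = 19.05°  ✓
  (3,4): δ = 125.71°  ·
  (3,5): δ = 28.86°  ✓
  (4,5): δ = 83.15°  ·
antipodal pairs: 5

count = 5; pairs: (0,3), (0,4), (1,4), (2,5), (3,5)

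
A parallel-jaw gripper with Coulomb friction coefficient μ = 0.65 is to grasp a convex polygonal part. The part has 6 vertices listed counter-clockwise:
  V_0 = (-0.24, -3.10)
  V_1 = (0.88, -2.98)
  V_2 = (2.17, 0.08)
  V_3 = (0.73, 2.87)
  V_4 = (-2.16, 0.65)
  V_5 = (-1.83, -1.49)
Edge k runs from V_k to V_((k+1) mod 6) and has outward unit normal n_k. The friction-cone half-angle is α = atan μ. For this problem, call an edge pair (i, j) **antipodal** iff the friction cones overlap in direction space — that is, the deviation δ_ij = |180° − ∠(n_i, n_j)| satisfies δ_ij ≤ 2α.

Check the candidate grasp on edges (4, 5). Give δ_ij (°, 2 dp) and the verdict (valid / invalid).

α = atan 0.65 = 33.02°;  2α = 66.05°
edge 4: e_4 = (+0.33, -2.14);  n_4 = (-0.9883, -0.1524)
edge 5: e_5 = (+1.59, -1.61);  n_5 = (-0.7115, -0.7027)
∠(n_4, n_5) = 35.88°
δ = |180° − 35.88°| = 144.12°
144.12° > 2α = 66.05°  →  invalid

δ = 144.12°, invalid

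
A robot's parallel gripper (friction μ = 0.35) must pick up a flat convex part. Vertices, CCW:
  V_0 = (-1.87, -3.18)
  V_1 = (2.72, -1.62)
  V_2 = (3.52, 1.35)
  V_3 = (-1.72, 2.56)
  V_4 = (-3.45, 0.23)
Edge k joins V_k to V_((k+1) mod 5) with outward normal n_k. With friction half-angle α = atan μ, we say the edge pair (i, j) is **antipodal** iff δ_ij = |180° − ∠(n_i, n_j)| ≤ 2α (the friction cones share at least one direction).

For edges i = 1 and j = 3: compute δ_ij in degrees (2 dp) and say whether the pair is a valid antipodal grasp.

α = atan 0.35 = 19.29°;  2α = 38.58°
edge 1: e_1 = (+0.80, +2.97);  n_1 = (+0.9656, -0.2601)
edge 3: e_3 = (-1.73, -2.33);  n_3 = (-0.8029, +0.5961)
∠(n_1, n_3) = 158.48°
δ = |180° − 158.48°| = 21.52°
21.52° ≤ 2α = 38.58°  →  valid

δ = 21.52°, valid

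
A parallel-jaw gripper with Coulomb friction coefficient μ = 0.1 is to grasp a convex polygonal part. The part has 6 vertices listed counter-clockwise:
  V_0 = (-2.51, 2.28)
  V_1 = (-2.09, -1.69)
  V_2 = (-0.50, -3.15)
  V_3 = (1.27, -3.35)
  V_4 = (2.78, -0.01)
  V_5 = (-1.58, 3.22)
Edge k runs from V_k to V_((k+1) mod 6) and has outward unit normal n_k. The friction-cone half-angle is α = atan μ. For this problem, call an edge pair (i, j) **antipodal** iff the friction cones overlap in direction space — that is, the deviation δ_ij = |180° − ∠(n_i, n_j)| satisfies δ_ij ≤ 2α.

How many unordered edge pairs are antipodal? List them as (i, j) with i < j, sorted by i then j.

α = atan 0.1 = 5.71°;  2α = 11.42°
n_0 = (-0.9945, -0.1052)
n_1 = (-0.6764, -0.7366)
n_2 = (-0.1123, -0.9937)
n_3 = (+0.9112, -0.4120)
n_4 = (+0.5953, +0.8035)
n_5 = (-0.7109, +0.7033)
  (0,1): δ = 138.60°  ·
  (0,2): δ = 102.49°  ·
  (0,3): δ = 30.37°  ·
  (0,4): δ = 47.43°  ·
  (0,5): δ = 129.27°  ·
  (1,2): δ = 143.89°  ·
  (1,3): δ = 71.77°  ·
  (1,4): δ = 6.03°  ✓
  (1,5): δ = 87.87°  ·
  (2,3): δ = 107.88°  ·
  (2,4): δ = 30.09°  ·
  (2,5): δ = 51.75°  ·
  (3,4): δ = 102.20°  ·
  (3,5): δ = 20.37°  ·
  (4,5): δ = 98.16°  ·
antipodal pairs: 1

count = 1; pairs: (1,4)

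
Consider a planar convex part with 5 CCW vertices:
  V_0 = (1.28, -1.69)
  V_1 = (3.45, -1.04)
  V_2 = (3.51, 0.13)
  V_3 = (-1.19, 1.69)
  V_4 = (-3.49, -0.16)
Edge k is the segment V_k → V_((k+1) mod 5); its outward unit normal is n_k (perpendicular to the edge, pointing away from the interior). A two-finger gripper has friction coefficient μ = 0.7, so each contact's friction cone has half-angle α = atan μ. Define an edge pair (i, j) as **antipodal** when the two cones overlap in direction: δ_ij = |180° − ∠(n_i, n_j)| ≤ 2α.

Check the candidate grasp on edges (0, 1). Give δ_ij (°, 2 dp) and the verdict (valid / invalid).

α = atan 0.7 = 34.99°;  2α = 69.98°
edge 0: e_0 = (+2.17, +0.65);  n_0 = (+0.2869, -0.9579)
edge 1: e_1 = (+0.06, +1.17);  n_1 = (+0.9987, -0.0512)
∠(n_0, n_1) = 70.39°
δ = |180° − 70.39°| = 109.61°
109.61° > 2α = 69.98°  →  invalid

δ = 109.61°, invalid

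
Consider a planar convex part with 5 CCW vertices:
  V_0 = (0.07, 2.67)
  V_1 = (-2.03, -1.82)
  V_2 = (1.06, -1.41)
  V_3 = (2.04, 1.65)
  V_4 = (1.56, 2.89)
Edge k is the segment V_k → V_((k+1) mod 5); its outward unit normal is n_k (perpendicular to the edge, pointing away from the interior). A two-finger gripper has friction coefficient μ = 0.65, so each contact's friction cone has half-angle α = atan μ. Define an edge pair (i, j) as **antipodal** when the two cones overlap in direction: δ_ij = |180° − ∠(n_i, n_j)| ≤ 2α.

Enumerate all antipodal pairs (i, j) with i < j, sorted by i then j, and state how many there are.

count = 5; pairs: (0,1), (0,2), (0,3), (1,4), (2,4)

α = atan 0.65 = 33.02°;  2α = 66.05°
n_0 = (-0.9058, +0.4237)
n_1 = (+0.1315, -0.9913)
n_2 = (+0.9524, -0.3050)
n_3 = (+0.9326, +0.3610)
n_4 = (-0.1461, +0.9893)
  (0,1): δ = 57.38°  ✓
  (0,2): δ = 7.31°  ✓
  (0,3): δ = 46.23°  ✓
  (0,4): δ = 123.46°  ·
  (1,2): δ = 115.32°  ·
  (1,3): δ = 76.40°  ·
  (1,4): δ = 0.84°  ✓
  (2,3): δ = 141.08°  ·
  (2,4): δ = 63.84°  ✓
  (3,4): δ = 102.76°  ·
antipodal pairs: 5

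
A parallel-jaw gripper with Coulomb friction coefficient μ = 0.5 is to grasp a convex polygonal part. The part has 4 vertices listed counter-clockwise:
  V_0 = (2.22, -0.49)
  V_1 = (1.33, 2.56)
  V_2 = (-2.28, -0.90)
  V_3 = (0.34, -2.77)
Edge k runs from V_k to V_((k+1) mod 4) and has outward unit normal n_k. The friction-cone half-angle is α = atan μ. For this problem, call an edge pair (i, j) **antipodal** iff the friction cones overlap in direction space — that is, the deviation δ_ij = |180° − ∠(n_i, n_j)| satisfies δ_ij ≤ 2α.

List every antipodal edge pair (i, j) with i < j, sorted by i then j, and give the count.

count = 2; pairs: (0,2), (1,3)

α = atan 0.5 = 26.57°;  2α = 53.13°
n_0 = (+0.9600, +0.2801)
n_1 = (-0.6919, +0.7219)
n_2 = (-0.5809, -0.8139)
n_3 = (+0.7715, -0.6362)
  (0,1): δ = 62.48°  ·
  (0,2): δ = 38.22°  ✓
  (0,3): δ = 124.22°  ·
  (1,2): δ = 79.30°  ·
  (1,3): δ = 6.71°  ✓
  (2,3): δ = 93.99°  ·
antipodal pairs: 2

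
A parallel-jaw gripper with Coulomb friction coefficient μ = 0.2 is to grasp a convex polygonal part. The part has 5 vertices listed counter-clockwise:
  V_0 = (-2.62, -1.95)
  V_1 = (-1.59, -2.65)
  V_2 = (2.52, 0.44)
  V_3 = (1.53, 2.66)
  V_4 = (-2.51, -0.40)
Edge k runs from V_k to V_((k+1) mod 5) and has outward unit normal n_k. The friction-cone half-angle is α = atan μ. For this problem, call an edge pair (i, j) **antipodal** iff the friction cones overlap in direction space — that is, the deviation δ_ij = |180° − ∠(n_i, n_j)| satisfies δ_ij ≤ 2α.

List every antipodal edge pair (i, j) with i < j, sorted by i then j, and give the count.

count = 1; pairs: (1,3)

α = atan 0.2 = 11.31°;  2α = 22.62°
n_0 = (-0.5621, -0.8271)
n_1 = (+0.6009, -0.7993)
n_2 = (+0.9133, +0.4073)
n_3 = (-0.6038, +0.7971)
n_4 = (-0.9975, +0.0708)
  (0,1): δ = 108.86°  ·
  (0,2): δ = 31.77°  ·
  (0,3): δ = 71.34°  ·
  (0,4): δ = 120.14°  ·
  (1,2): δ = 102.90°  ·
  (1,3): δ = 0.20°  ✓
  (1,4): δ = 49.00°  ·
  (2,3): δ = 76.89°  ·
  (2,4): δ = 28.09°  ·
  (3,4): δ = 131.20°  ·
antipodal pairs: 1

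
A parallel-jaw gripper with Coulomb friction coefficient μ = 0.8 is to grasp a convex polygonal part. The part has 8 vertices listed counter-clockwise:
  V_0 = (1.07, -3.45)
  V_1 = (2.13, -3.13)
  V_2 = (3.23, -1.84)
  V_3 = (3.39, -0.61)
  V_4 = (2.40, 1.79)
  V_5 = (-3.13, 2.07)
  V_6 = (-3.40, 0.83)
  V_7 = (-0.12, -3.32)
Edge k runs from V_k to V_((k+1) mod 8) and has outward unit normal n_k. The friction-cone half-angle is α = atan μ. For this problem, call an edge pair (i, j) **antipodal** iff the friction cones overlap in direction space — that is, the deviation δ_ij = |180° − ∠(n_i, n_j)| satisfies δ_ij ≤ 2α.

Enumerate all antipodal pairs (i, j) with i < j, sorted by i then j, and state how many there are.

count = 11; pairs: (0,4), (0,5), (1,4), (1,5), (2,5), (2,6), (3,5), (3,6), (3,7), (4,6), (4,7)

α = atan 0.8 = 38.66°;  2α = 77.32°
n_0 = (+0.2890, -0.9573)
n_1 = (+0.7609, -0.6488)
n_2 = (+0.9916, -0.1290)
n_3 = (+0.9244, +0.3813)
n_4 = (+0.0506, +0.9987)
n_5 = (-0.9771, +0.2128)
n_6 = (-0.7845, -0.6201)
n_7 = (-0.1086, -0.9941)
  (0,1): δ = 147.25°  ·
  (0,2): δ = 114.21°  ·
  (0,3): δ = 84.38°  ·
  (0,4): δ = 19.70°  ✓
  (0,5): δ = 60.92°  ✓
  (0,6): δ = 111.52°  ·
  (0,7): δ = 156.97°  ·
  (1,2): δ = 146.96°  ·
  (1,3): δ = 117.13°  ·
  (1,4): δ = 52.44°  ✓
  (1,5): δ = 28.17°  ✓
  (1,6): δ = 78.78°  ·
  (1,7): δ = 124.22°  ·
  (2,3): δ = 150.17°  ·
  (2,4): δ = 85.49°  ·
  (2,5): δ = 4.87°  ✓
  (2,6): δ = 45.73°  ✓
  (2,7): δ = 91.18°  ·
  (3,4): δ = 115.31°  ·
  (3,5): δ = 34.70°  ✓
  (3,6): δ = 15.91°  ✓
  (3,7): δ = 61.35°  ✓
  (4,5): δ = 99.39°  ·
  (4,6): δ = 48.78°  ✓
  (4,7): δ = 3.34°  ✓
  (5,6): δ = 129.39°  ·
  (5,7): δ = 83.95°  ·
  (6,7): δ = 134.56°  ·
antipodal pairs: 11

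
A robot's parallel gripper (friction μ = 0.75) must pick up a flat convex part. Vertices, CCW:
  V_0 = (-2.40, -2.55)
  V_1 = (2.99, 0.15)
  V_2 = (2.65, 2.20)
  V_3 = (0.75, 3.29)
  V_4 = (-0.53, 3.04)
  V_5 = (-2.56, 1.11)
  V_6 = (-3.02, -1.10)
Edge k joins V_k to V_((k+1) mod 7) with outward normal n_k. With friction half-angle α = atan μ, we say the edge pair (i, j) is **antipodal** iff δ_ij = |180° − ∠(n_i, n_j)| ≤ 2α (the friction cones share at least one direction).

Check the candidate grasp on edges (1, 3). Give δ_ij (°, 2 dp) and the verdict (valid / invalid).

α = atan 0.75 = 36.87°;  2α = 73.74°
edge 1: e_1 = (-0.34, +2.05);  n_1 = (+0.9865, +0.1636)
edge 3: e_3 = (-1.28, -0.25);  n_3 = (-0.1917, +0.9815)
∠(n_1, n_3) = 91.63°
δ = |180° − 91.63°| = 88.37°
88.37° > 2α = 73.74°  →  invalid

δ = 88.37°, invalid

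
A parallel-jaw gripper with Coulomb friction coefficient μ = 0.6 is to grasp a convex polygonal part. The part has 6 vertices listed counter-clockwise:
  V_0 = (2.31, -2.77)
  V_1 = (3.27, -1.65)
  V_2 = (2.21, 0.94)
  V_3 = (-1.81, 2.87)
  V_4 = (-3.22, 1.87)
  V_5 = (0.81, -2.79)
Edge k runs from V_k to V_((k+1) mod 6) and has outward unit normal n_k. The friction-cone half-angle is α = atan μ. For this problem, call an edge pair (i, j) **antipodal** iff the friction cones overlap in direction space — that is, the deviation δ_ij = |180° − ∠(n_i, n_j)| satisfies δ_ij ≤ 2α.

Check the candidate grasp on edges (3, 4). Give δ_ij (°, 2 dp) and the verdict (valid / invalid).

α = atan 0.6 = 30.96°;  2α = 61.93°
edge 3: e_3 = (-1.41, -1.00);  n_3 = (-0.5785, +0.8157)
edge 4: e_4 = (+4.03, -4.66);  n_4 = (-0.7564, -0.6541)
∠(n_3, n_4) = 95.51°
δ = |180° − 95.51°| = 84.49°
84.49° > 2α = 61.93°  →  invalid

δ = 84.49°, invalid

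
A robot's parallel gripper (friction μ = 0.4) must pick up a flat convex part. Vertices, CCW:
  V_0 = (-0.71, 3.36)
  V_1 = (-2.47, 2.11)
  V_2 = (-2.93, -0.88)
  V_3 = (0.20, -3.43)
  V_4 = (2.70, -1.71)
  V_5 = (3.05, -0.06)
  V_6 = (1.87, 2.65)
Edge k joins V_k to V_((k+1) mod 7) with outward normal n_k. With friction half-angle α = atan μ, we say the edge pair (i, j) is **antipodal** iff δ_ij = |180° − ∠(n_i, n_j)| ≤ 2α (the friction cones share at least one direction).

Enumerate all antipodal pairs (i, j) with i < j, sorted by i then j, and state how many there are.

α = atan 0.4 = 21.80°;  2α = 43.60°
n_0 = (-0.5790, +0.8153)
n_1 = (-0.9884, +0.1521)
n_2 = (-0.6316, -0.7753)
n_3 = (+0.5668, -0.8238)
n_4 = (+0.9782, -0.2075)
n_5 = (+0.9169, +0.3992)
n_6 = (+0.2653, +0.9642)
  (0,1): δ = 134.13°  ·
  (0,2): δ = 74.55°  ·
  (0,3): δ = 0.86°  ✓
  (0,4): δ = 42.64°  ✓
  (0,5): δ = 78.15°  ·
  (0,6): δ = 129.23°  ·
  (1,2): δ = 120.42°  ·
  (1,3): δ = 46.73°  ·
  (1,4): δ = 3.23°  ✓
  (1,5): δ = 32.28°  ✓
  (1,6): δ = 83.36°  ·
  (2,3): δ = 106.30°  ·
  (2,4): δ = 62.81°  ·
  (2,5): δ = 27.30°  ✓
  (2,6): δ = 23.78°  ✓
  (3,4): δ = 136.50°  ·
  (3,5): δ = 101.00°  ·
  (3,6): δ = 49.91°  ·
  (4,5): δ = 144.49°  ·
  (4,6): δ = 93.41°  ·
  (5,6): δ = 128.92°  ·
antipodal pairs: 6

count = 6; pairs: (0,3), (0,4), (1,4), (1,5), (2,5), (2,6)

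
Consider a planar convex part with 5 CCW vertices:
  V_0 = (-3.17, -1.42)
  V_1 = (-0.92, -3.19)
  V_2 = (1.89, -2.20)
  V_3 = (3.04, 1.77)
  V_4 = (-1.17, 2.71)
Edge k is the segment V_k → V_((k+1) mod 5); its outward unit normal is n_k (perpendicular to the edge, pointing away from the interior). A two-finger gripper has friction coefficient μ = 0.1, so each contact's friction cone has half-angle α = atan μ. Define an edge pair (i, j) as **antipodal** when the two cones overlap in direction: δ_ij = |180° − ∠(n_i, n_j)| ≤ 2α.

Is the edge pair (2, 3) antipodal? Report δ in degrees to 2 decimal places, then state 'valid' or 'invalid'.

α = atan 0.1 = 5.71°;  2α = 11.42°
edge 2: e_2 = (+1.15, +3.97);  n_2 = (+0.9605, -0.2782)
edge 3: e_3 = (-4.21, +0.94);  n_3 = (+0.2179, +0.9760)
∠(n_2, n_3) = 93.57°
δ = |180° − 93.57°| = 86.43°
86.43° > 2α = 11.42°  →  invalid

δ = 86.43°, invalid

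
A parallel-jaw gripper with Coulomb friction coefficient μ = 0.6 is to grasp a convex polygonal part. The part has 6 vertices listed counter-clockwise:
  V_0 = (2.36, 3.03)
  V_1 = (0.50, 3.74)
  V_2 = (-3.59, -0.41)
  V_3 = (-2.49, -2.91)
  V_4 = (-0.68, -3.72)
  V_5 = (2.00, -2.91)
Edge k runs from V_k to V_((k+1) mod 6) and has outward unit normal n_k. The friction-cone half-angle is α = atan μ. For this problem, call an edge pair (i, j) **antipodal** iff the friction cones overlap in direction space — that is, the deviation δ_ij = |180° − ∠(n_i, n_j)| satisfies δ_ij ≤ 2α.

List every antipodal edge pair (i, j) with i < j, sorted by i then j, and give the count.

α = atan 0.6 = 30.96°;  2α = 61.93°
n_0 = (+0.3566, +0.9342)
n_1 = (-0.7122, +0.7019)
n_2 = (-0.9153, -0.4027)
n_3 = (-0.4085, -0.9128)
n_4 = (+0.2893, -0.9572)
n_5 = (+0.9982, -0.0605)
  (0,1): δ = 113.69°  ·
  (0,2): δ = 45.36°  ✓
  (0,3): δ = 3.22°  ✓
  (0,4): δ = 37.71°  ✓
  (0,5): δ = 107.42°  ·
  (1,2): δ = 111.67°  ·
  (1,3): δ = 69.53°  ·
  (1,4): δ = 28.60°  ✓
  (1,5): δ = 41.11°  ✓
  (2,3): δ = 137.86°  ·
  (2,4): δ = 96.93°  ·
  (2,5): δ = 27.22°  ✓
  (3,4): δ = 139.07°  ·
  (3,5): δ = 69.36°  ·
  (4,5): δ = 110.29°  ·
antipodal pairs: 6

count = 6; pairs: (0,2), (0,3), (0,4), (1,4), (1,5), (2,5)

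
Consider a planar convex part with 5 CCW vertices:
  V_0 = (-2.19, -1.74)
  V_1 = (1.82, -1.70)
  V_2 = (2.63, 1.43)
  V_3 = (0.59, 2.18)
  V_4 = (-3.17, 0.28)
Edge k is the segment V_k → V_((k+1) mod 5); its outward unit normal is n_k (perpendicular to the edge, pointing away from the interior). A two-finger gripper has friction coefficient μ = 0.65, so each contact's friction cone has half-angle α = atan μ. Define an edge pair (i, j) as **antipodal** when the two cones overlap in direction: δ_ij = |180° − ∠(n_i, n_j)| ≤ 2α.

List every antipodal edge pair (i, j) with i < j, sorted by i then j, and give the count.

α = atan 0.65 = 33.02°;  2α = 66.05°
n_0 = (+0.0100, -1.0000)
n_1 = (+0.9681, -0.2505)
n_2 = (+0.3451, +0.9386)
n_3 = (-0.4510, +0.8925)
n_4 = (-0.8997, -0.4365)
  (0,1): δ = 105.08°  ·
  (0,2): δ = 20.76°  ✓
  (0,3): δ = 26.24°  ✓
  (0,4): δ = 115.31°  ·
  (1,2): δ = 95.68°  ·
  (1,3): δ = 48.68°  ✓
  (1,4): δ = 40.39°  ✓
  (2,3): δ = 133.01°  ·
  (2,4): δ = 43.93°  ✓
  (3,4): δ = 90.93°  ·
antipodal pairs: 5

count = 5; pairs: (0,2), (0,3), (1,3), (1,4), (2,4)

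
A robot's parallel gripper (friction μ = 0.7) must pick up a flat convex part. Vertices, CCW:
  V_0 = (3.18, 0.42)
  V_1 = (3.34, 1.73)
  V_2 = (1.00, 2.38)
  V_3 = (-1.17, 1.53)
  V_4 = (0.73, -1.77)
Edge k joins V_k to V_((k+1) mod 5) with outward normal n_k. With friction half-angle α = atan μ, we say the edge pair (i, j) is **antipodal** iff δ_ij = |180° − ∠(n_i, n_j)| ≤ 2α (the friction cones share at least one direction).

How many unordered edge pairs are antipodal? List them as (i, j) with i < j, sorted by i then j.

α = atan 0.7 = 34.99°;  2α = 69.98°
n_0 = (+0.9926, -0.1212)
n_1 = (+0.2676, +0.9635)
n_2 = (-0.3647, +0.9311)
n_3 = (-0.8666, -0.4990)
n_4 = (+0.6664, -0.7456)
  (0,1): δ = 98.56°  ·
  (0,2): δ = 61.65°  ✓
  (0,3): δ = 36.89°  ✓
  (0,4): δ = 138.76°  ·
  (1,2): δ = 143.09°  ·
  (1,3): δ = 44.54°  ✓
  (1,4): δ = 57.32°  ✓
  (2,3): δ = 81.46°  ·
  (2,4): δ = 20.40°  ✓
  (3,4): δ = 78.14°  ·
antipodal pairs: 5

count = 5; pairs: (0,2), (0,3), (1,3), (1,4), (2,4)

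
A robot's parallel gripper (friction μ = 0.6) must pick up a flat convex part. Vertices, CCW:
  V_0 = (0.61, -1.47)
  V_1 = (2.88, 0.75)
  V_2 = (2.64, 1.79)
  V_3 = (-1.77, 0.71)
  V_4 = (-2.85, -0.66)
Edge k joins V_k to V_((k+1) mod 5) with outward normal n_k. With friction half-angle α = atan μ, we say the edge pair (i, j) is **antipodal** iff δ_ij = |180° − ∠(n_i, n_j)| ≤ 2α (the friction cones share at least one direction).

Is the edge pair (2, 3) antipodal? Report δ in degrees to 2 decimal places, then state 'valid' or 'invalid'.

α = atan 0.6 = 30.96°;  2α = 61.93°
edge 2: e_2 = (-4.41, -1.08);  n_2 = (-0.2379, +0.9713)
edge 3: e_3 = (-1.08, -1.37);  n_3 = (-0.7853, +0.6191)
∠(n_2, n_3) = 37.99°
δ = |180° − 37.99°| = 142.01°
142.01° > 2α = 61.93°  →  invalid

δ = 142.01°, invalid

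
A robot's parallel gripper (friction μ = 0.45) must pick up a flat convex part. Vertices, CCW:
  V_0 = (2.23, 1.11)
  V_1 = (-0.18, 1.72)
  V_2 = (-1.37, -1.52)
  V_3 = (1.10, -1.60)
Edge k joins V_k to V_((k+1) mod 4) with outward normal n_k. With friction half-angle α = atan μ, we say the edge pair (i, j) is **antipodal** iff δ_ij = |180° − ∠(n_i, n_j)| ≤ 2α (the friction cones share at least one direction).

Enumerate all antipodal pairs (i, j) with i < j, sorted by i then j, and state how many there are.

α = atan 0.45 = 24.23°;  2α = 48.46°
n_0 = (+0.2454, +0.9694)
n_1 = (-0.9387, +0.3448)
n_2 = (-0.0324, -0.9995)
n_3 = (+0.9230, -0.3849)
  (0,1): δ = 95.96°  ·
  (0,2): δ = 12.35°  ✓
  (0,3): δ = 81.57°  ·
  (1,2): δ = 71.69°  ·
  (1,3): δ = 2.47°  ✓
  (2,3): δ = 110.78°  ·
antipodal pairs: 2

count = 2; pairs: (0,2), (1,3)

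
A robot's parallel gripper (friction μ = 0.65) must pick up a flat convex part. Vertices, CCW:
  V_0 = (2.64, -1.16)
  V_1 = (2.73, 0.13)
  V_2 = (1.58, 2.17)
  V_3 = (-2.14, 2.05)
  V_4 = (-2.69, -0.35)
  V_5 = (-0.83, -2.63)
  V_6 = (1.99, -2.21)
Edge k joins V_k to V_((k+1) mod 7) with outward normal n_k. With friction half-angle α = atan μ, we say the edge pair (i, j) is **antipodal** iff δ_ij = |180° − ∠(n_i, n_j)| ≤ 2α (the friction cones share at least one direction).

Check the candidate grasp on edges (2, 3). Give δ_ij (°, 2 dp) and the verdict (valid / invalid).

δ = 104.76°, invalid

α = atan 0.65 = 33.02°;  2α = 66.05°
edge 2: e_2 = (-3.72, -0.12);  n_2 = (-0.0322, +0.9995)
edge 3: e_3 = (-0.55, -2.40);  n_3 = (-0.9747, +0.2234)
∠(n_2, n_3) = 75.24°
δ = |180° − 75.24°| = 104.76°
104.76° > 2α = 66.05°  →  invalid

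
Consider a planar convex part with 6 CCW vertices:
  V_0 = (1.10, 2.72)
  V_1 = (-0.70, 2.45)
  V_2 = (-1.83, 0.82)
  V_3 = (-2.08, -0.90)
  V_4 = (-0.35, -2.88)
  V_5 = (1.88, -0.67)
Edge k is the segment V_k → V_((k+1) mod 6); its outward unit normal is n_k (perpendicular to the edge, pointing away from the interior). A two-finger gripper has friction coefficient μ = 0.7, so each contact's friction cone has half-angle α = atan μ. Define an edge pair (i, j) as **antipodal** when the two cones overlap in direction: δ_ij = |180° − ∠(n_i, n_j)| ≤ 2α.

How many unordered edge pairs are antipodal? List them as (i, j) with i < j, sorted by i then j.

count = 7; pairs: (0,3), (0,4), (1,4), (1,5), (2,4), (2,5), (3,5)

α = atan 0.7 = 34.99°;  2α = 69.98°
n_0 = (-0.1483, +0.9889)
n_1 = (-0.8218, +0.5697)
n_2 = (-0.9896, +0.1438)
n_3 = (-0.7530, -0.6580)
n_4 = (+0.7039, -0.7103)
n_5 = (+0.9745, +0.2242)
  (0,1): δ = 133.26°  ·
  (0,2): δ = 106.80°  ·
  (0,3): δ = 57.39°  ✓
  (0,4): δ = 36.21°  ✓
  (0,5): δ = 94.43°  ·
  (1,2): δ = 153.54°  ·
  (1,3): δ = 104.12°  ·
  (1,4): δ = 10.53°  ✓
  (1,5): δ = 47.69°  ✓
  (2,3): δ = 130.59°  ·
  (2,4): δ = 36.99°  ✓
  (2,5): δ = 21.23°  ✓
  (3,4): δ = 86.40°  ·
  (3,5): δ = 28.19°  ✓
  (4,5): δ = 121.78°  ·
antipodal pairs: 7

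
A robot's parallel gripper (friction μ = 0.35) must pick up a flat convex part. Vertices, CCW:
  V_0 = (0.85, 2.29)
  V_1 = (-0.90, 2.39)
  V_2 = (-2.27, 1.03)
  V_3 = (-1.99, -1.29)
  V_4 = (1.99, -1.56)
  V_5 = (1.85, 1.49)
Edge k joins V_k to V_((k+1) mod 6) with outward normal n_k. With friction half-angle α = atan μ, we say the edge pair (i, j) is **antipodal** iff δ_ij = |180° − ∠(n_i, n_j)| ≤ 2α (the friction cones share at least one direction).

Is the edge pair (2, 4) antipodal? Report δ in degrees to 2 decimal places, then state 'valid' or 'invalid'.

α = atan 0.35 = 19.29°;  2α = 38.58°
edge 2: e_2 = (+0.28, -2.32);  n_2 = (-0.9928, -0.1198)
edge 4: e_4 = (-0.14, +3.05);  n_4 = (+0.9989, +0.0459)
∠(n_2, n_4) = 175.75°
δ = |180° − 175.75°| = 4.25°
4.25° ≤ 2α = 38.58°  →  valid

δ = 4.25°, valid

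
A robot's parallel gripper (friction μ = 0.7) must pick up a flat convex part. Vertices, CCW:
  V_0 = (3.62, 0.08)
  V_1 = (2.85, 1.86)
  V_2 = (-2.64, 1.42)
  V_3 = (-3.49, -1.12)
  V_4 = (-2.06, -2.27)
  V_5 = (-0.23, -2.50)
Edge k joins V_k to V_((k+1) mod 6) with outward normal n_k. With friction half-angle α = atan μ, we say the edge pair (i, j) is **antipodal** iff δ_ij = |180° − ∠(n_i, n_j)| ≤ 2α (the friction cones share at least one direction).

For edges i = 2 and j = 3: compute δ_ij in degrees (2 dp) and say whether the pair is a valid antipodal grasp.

α = atan 0.7 = 34.99°;  2α = 69.98°
edge 2: e_2 = (-0.85, -2.54);  n_2 = (-0.9483, +0.3173)
edge 3: e_3 = (+1.43, -1.15);  n_3 = (-0.6267, -0.7793)
∠(n_2, n_3) = 69.70°
δ = |180° − 69.70°| = 110.30°
110.30° > 2α = 69.98°  →  invalid

δ = 110.30°, invalid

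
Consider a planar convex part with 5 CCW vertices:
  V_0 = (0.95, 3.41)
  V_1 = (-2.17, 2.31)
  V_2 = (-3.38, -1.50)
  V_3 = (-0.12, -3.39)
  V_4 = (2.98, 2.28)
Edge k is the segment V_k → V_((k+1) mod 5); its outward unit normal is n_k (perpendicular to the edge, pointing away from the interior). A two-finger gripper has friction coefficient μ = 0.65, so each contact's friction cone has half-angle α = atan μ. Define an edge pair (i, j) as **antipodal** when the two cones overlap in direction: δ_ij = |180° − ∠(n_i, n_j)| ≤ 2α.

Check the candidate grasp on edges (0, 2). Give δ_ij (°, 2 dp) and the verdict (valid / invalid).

α = atan 0.65 = 33.02°;  2α = 66.05°
edge 0: e_0 = (-3.12, -1.10);  n_0 = (-0.3325, +0.9431)
edge 2: e_2 = (+3.26, -1.89);  n_2 = (-0.5016, -0.8651)
∠(n_0, n_2) = 130.48°
δ = |180° − 130.48°| = 49.52°
49.52° ≤ 2α = 66.05°  →  valid

δ = 49.52°, valid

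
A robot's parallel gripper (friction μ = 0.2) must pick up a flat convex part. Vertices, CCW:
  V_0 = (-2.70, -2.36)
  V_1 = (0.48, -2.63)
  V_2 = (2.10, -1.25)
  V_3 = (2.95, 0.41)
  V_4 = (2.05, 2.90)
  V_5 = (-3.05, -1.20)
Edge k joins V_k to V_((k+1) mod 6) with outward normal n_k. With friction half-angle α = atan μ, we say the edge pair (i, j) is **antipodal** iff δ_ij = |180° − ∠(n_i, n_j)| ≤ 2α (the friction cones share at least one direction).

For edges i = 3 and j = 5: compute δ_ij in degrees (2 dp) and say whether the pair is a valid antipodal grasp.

α = atan 0.2 = 11.31°;  2α = 22.62°
edge 3: e_3 = (-0.90, +2.49);  n_3 = (+0.9405, +0.3399)
edge 5: e_5 = (+0.35, -1.16);  n_5 = (-0.9574, -0.2889)
∠(n_3, n_5) = 176.92°
δ = |180° − 176.92°| = 3.08°
3.08° ≤ 2α = 22.62°  →  valid

δ = 3.08°, valid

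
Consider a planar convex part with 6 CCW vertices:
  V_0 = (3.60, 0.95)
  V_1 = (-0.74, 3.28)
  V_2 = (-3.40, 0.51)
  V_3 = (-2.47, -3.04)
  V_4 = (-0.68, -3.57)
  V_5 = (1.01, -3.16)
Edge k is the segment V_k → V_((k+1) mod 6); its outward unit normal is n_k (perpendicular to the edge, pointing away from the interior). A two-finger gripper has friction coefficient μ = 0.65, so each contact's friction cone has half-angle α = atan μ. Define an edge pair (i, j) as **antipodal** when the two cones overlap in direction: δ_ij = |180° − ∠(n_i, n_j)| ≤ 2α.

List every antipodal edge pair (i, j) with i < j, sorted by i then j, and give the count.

count = 7; pairs: (0,2), (0,3), (0,4), (1,3), (1,4), (1,5), (2,5)

α = atan 0.65 = 33.02°;  2α = 66.05°
n_0 = (+0.4730, +0.8811)
n_1 = (-0.7213, +0.6926)
n_2 = (-0.9674, -0.2534)
n_3 = (-0.2839, -0.9589)
n_4 = (+0.2358, -0.9718)
n_5 = (+0.8460, -0.5331)
  (0,1): δ = 105.61°  ·
  (0,2): δ = 47.09°  ✓
  (0,3): δ = 11.74°  ✓
  (0,4): δ = 41.87°  ✓
  (0,5): δ = 86.01°  ·
  (1,2): δ = 121.48°  ·
  (1,3): δ = 62.65°  ✓
  (1,4): δ = 32.52°  ✓
  (1,5): δ = 11.62°  ✓
  (2,3): δ = 121.17°  ·
  (2,4): δ = 91.04°  ·
  (2,5): δ = 46.90°  ✓
  (3,4): δ = 149.87°  ·
  (3,5): δ = 105.72°  ·
  (4,5): δ = 135.85°  ·
antipodal pairs: 7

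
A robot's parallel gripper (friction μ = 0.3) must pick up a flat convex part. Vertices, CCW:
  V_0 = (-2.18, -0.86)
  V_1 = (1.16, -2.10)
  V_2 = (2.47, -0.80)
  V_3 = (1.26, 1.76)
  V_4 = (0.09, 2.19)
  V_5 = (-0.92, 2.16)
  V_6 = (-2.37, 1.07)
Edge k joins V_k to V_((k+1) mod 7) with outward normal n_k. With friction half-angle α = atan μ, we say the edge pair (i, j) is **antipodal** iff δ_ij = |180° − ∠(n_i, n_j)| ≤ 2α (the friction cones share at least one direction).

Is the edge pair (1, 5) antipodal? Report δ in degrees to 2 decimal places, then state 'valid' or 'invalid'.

δ = 7.85°, valid

α = atan 0.3 = 16.70°;  2α = 33.40°
edge 1: e_1 = (+1.31, +1.30);  n_1 = (+0.7044, -0.7098)
edge 5: e_5 = (-1.45, -1.09);  n_5 = (-0.6009, +0.7993)
∠(n_1, n_5) = 172.15°
δ = |180° − 172.15°| = 7.85°
7.85° ≤ 2α = 33.40°  →  valid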